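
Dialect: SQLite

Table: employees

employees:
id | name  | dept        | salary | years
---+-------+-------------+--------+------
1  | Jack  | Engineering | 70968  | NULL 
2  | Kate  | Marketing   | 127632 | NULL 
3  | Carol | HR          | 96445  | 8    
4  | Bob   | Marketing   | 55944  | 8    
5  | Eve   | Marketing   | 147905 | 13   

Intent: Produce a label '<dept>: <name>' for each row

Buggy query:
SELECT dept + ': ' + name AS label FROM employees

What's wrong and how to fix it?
Bug: SQLite uses || for string concatenation; + coerces text to numbers (yielding 0)

Fix: Use the || operator for string concatenation

Corrected query:
SELECT dept || ': ' || name AS label FROM employees

Result:
label            
-----------------
Engineering: Jack
Marketing: Kate  
HR: Carol        
Marketing: Bob   
Marketing: Eve   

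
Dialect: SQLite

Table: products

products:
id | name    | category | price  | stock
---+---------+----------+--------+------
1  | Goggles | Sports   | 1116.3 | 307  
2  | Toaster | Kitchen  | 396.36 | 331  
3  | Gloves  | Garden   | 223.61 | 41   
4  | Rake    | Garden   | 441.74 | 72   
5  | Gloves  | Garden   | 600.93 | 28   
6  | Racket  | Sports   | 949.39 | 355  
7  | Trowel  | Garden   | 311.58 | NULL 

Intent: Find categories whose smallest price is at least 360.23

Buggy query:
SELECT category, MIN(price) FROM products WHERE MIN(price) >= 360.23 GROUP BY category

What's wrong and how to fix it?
Bug: MIN() in WHERE is a misuse of aggregate

Fix: Replace WHERE with HAVING after the GROUP BY

Corrected query:
SELECT category, MIN(price) FROM products GROUP BY category HAVING MIN(price) >= 360.23

Result:
category | MIN(price)
---------+-----------
Kitchen  | 396.36    
Sports   | 949.39    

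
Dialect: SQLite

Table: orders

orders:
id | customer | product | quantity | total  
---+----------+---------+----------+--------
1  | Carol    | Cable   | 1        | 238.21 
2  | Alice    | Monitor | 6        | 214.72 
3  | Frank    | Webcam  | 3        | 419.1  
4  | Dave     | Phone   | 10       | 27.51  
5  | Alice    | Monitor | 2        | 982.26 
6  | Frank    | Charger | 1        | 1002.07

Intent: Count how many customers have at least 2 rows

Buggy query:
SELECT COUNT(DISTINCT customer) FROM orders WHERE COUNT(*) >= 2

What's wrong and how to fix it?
Bug: WHERE filters individual rows, not groups, so a group-level COUNT is invalid there

Fix: Group first with HAVING COUNT(*) >= 2, then COUNT the resulting groups

Corrected query:
SELECT COUNT(*) FROM (SELECT customer FROM orders GROUP BY customer HAVING COUNT(*) >= 2)

Result:
COUNT(*)
--------
2       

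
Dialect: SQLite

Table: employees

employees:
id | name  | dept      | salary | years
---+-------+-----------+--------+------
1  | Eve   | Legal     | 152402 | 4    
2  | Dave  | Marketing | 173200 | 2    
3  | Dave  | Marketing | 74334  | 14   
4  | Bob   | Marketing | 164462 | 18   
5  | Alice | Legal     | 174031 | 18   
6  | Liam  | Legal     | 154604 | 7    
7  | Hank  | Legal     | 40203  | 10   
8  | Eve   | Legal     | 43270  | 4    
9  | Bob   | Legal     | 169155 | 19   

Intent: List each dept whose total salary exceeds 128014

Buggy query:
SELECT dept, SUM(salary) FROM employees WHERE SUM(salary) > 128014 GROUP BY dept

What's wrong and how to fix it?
Bug: Aggregate functions cannot appear in a WHERE clause

Fix: Move the aggregate condition to a HAVING clause

Corrected query:
SELECT dept, SUM(salary) FROM employees GROUP BY dept HAVING SUM(salary) > 128014

Result:
dept      | SUM(salary)
----------+------------
Legal     | 733665     
Marketing | 411996     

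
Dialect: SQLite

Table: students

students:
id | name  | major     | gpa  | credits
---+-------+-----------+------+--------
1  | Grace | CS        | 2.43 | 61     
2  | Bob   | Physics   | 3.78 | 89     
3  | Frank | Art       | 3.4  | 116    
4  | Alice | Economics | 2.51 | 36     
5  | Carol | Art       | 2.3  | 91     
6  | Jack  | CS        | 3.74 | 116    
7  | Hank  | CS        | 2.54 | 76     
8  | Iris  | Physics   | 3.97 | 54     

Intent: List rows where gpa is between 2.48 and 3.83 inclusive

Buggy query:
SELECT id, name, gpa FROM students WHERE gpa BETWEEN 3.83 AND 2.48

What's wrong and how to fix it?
Bug: The bounds are reversed; BETWEEN a AND b requires a <= b to match anything

Fix: Swap the bounds so the smaller value comes first

Corrected query:
SELECT id, name, gpa FROM students WHERE gpa BETWEEN 2.48 AND 3.83

Result:
id | name  | gpa 
---+-------+-----
2  | Bob   | 3.78
3  | Frank | 3.4 
4  | Alice | 2.51
6  | Jack  | 3.74
7  | Hank  | 2.54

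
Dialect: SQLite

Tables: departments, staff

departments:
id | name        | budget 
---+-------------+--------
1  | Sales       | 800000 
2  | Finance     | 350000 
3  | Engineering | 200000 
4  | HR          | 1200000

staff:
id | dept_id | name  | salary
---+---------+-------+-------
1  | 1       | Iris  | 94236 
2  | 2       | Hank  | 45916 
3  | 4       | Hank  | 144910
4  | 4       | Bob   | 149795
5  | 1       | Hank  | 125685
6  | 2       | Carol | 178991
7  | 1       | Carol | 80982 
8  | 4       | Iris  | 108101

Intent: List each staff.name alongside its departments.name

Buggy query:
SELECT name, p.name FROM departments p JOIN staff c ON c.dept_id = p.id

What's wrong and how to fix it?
Bug: 'name' exists in both joined tables, so the database can't tell which one is meant

Fix: Prefix ambiguous columns with the table alias

Corrected query:
SELECT c.name, p.name FROM departments p JOIN staff c ON c.dept_id = p.id

Result:
name  | name   
------+--------
Iris  | Sales  
Hank  | Finance
Hank  | HR     
Bob   | HR     
Hank  | Sales  
Carol | Finance
Carol | Sales  
Iris  | HR     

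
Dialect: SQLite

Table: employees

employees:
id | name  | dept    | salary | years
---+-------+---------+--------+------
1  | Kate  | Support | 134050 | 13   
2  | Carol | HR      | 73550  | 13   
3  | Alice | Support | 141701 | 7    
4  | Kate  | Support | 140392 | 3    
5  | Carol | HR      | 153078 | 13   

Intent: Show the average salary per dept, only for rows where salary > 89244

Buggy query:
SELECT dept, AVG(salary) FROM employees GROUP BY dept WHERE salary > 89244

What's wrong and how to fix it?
Bug: WHERE cannot follow GROUP BY

Fix: Place WHERE between FROM and GROUP BY

Corrected query:
SELECT dept, AVG(salary) FROM employees WHERE salary > 89244 GROUP BY dept

Result:
dept    | AVG(salary)  
--------+--------------
HR      | 153078       
Support | 138714.333333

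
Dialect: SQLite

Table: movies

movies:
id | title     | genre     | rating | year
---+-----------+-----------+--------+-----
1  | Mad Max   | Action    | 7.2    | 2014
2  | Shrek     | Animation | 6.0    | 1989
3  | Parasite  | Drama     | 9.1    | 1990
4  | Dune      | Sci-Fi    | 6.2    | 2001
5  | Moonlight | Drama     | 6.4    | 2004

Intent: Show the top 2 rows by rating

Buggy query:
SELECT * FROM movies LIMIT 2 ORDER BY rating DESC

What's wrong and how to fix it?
Bug: ORDER BY cannot follow LIMIT; LIMIT is the final clause

Fix: Swap the clauses: ORDER BY first, then LIMIT

Corrected query:
SELECT * FROM movies ORDER BY rating DESC LIMIT 2

Result:
id | title    | genre  | rating | year
---+----------+--------+--------+-----
3  | Parasite | Drama  | 9.1    | 1990
1  | Mad Max  | Action | 7.2    | 2014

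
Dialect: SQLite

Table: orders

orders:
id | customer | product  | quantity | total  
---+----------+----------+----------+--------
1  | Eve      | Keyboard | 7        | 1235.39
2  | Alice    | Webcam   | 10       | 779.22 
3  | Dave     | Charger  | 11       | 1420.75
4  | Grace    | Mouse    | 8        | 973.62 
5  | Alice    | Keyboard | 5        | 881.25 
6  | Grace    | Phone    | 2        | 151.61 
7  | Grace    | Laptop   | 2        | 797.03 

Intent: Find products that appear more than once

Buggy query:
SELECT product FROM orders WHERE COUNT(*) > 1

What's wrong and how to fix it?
Bug: COUNT(*) is an aggregate and cannot be used in WHERE

Fix: Group first, then use HAVING for the count condition

Corrected query:
SELECT product FROM orders GROUP BY product HAVING COUNT(*) > 1

Result:
product 
--------
Keyboard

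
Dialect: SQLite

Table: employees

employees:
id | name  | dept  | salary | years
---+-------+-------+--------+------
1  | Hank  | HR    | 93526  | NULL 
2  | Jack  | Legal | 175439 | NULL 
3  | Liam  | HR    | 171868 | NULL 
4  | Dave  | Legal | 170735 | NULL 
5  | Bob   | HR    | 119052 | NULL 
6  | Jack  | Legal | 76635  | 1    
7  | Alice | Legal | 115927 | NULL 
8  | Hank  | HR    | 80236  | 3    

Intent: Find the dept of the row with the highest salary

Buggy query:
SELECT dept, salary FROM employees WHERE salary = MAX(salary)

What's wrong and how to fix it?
Bug: WHERE is evaluated per row; an aggregate over the whole table isn't defined there

Fix: Use a subquery: WHERE salary = (SELECT MAX(salary) FROM employees)

Corrected query:
SELECT dept, salary FROM employees WHERE salary = (SELECT MAX(salary) FROM employees)

Result:
dept  | salary
------+-------
Legal | 175439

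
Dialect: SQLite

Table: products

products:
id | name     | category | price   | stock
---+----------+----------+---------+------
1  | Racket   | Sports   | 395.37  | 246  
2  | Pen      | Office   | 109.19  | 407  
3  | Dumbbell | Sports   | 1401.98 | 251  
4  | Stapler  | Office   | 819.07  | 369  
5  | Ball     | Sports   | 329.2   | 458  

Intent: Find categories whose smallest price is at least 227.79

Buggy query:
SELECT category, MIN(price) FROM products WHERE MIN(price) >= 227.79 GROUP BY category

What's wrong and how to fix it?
Bug: MIN() in WHERE is a misuse of aggregate

Fix: Replace WHERE with HAVING after the GROUP BY

Corrected query:
SELECT category, MIN(price) FROM products GROUP BY category HAVING MIN(price) >= 227.79

Result:
category | MIN(price)
---------+-----------
Sports   | 329.2     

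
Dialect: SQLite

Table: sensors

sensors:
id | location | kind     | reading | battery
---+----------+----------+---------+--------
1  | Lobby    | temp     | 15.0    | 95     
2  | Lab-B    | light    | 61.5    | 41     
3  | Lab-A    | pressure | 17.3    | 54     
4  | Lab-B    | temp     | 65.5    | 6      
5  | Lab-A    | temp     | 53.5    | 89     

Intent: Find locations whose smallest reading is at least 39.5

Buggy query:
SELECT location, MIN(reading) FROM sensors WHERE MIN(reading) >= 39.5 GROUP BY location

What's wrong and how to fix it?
Bug: Aggregates like MIN are computed per group after WHERE runs

Fix: Use HAVING for the per-group MIN condition

Corrected query:
SELECT location, MIN(reading) FROM sensors GROUP BY location HAVING MIN(reading) >= 39.5

Result:
location | MIN(reading)
---------+-------------
Lab-B    | 61.5        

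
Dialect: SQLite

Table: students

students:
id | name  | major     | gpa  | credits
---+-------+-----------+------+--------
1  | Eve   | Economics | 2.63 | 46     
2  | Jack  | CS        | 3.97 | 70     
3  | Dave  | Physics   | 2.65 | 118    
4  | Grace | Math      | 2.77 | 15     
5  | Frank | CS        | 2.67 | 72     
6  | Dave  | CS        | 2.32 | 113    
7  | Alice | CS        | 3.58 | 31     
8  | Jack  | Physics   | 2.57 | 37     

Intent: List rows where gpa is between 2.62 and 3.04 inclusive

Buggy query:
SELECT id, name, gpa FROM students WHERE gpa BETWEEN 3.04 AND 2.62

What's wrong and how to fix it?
Bug: BETWEEN expects the lower bound first; with 3.04 AND 2.62 the range is empty

Fix: Swap the bounds so the smaller value comes first

Corrected query:
SELECT id, name, gpa FROM students WHERE gpa BETWEEN 2.62 AND 3.04

Result:
id | name  | gpa 
---+-------+-----
1  | Eve   | 2.63
3  | Dave  | 2.65
4  | Grace | 2.77
5  | Frank | 2.67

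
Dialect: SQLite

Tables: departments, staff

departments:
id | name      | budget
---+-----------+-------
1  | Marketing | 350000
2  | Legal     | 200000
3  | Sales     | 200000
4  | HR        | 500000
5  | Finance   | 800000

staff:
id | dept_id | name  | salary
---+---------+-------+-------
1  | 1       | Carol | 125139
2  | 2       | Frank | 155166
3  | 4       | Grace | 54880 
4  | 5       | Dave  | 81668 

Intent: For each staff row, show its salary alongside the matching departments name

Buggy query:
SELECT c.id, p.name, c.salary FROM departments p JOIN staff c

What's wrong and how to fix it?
Bug: Missing join condition: each staff row is matched to all departments rows instead of just its own

Fix: Specify the join condition linking the foreign key to the parent id

Corrected query:
SELECT c.id, p.name, c.salary FROM departments p JOIN staff c ON c.dept_id = p.id

Result:
id | name      | salary
---+-----------+-------
1  | Marketing | 125139
2  | Legal     | 155166
3  | HR        | 54880 
4  | Finance   | 81668 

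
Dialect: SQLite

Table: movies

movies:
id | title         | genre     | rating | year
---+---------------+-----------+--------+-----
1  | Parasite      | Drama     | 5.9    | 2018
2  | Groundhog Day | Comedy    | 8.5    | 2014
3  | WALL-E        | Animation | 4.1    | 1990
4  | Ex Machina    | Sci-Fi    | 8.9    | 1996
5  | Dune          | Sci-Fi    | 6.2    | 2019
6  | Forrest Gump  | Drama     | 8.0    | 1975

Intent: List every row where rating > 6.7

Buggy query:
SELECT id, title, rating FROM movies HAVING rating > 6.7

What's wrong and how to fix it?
Bug: This is a non-aggregate query (no GROUP BY, no aggregates), so in SQLite the HAVING clause is invalid here; a row-level condition belongs in WHERE

Fix: Use WHERE for row-level filtering

Corrected query:
SELECT id, title, rating FROM movies WHERE rating > 6.7

Result:
id | title         | rating
---+---------------+-------
2  | Groundhog Day | 8.5   
4  | Ex Machina    | 8.9   
6  | Forrest Gump  | 8     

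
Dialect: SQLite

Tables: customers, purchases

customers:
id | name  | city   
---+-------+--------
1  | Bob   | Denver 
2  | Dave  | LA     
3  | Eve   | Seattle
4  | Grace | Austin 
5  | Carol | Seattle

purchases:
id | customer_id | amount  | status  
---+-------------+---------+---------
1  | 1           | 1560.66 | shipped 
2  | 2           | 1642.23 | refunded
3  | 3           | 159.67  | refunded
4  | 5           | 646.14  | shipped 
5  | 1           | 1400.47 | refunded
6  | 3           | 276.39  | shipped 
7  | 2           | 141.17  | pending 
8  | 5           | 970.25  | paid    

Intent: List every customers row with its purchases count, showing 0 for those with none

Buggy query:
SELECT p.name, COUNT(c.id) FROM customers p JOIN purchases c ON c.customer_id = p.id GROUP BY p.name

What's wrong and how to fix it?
Bug: An inner join excludes parents with zero children

Fix: Use LEFT JOIN so parents without children still appear (COUNT(c.id) gives 0)

Corrected query:
SELECT p.name, COUNT(c.id) FROM customers p LEFT JOIN purchases c ON c.customer_id = p.id GROUP BY p.name

Result:
name  | COUNT(c.id)
------+------------
Bob   | 2          
Carol | 2          
Dave  | 2          
Eve   | 2          
Grace | 0          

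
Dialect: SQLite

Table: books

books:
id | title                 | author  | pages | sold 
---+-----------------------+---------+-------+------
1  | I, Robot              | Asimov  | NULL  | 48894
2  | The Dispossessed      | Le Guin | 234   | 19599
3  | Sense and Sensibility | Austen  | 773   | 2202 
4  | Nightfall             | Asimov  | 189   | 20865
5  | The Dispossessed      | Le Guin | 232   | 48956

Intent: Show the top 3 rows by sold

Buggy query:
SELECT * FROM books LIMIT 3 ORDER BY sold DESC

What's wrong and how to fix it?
Bug: ORDER BY cannot follow LIMIT; LIMIT is the final clause

Fix: Swap the clauses: ORDER BY first, then LIMIT

Corrected query:
SELECT * FROM books ORDER BY sold DESC LIMIT 3

Result:
id | title            | author  | pages | sold 
---+------------------+---------+-------+------
5  | The Dispossessed | Le Guin | 232   | 48956
1  | I, Robot         | Asimov  | NULL  | 48894
4  | Nightfall        | Asimov  | 189   | 20865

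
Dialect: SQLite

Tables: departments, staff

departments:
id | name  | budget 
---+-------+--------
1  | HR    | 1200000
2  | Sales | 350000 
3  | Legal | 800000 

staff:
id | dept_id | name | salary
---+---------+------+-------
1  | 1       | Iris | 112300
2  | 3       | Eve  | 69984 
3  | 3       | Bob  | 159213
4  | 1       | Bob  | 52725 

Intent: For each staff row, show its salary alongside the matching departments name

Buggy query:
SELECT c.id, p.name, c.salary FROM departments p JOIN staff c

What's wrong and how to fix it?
Bug: JOIN with no ON clause produces a cartesian product; every staff row pairs with every departments row

Fix: Add ON c.dept_id = p.id to the JOIN

Corrected query:
SELECT c.id, p.name, c.salary FROM departments p JOIN staff c ON c.dept_id = p.id

Result:
id | name  | salary
---+-------+-------
1  | HR    | 112300
2  | Legal | 69984 
3  | Legal | 159213
4  | HR    | 52725 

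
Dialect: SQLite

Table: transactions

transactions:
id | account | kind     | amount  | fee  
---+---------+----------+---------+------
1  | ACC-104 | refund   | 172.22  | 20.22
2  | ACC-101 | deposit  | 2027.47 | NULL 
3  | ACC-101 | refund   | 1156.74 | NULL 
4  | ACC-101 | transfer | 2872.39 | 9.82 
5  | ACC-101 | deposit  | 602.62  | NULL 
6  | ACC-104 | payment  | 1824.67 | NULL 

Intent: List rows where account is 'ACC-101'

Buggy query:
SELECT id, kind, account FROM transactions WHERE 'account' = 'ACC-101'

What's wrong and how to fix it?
Bug: 'account' in single quotes is a string literal, not the column; the comparison is literal-vs-literal and never true

Fix: Reference the column as account without single quotes

Corrected query:
SELECT id, kind, account FROM transactions WHERE account = 'ACC-101'

Result:
id | kind     | account
---+----------+--------
2  | deposit  | ACC-101
3  | refund   | ACC-101
4  | transfer | ACC-101
5  | deposit  | ACC-101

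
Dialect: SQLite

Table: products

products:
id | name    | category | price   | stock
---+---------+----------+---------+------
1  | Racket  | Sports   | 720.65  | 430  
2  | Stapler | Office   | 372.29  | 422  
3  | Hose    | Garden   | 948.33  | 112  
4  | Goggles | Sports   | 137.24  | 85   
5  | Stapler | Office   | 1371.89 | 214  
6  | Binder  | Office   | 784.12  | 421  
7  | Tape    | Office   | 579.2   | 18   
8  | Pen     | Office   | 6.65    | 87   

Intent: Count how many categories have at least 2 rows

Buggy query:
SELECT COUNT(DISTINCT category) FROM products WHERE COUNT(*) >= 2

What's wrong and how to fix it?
Bug: WHERE filters individual rows, not groups, so a group-level COUNT is invalid there

Fix: Use a subquery that GROUPs and filters with HAVING, then count its rows

Corrected query:
SELECT COUNT(*) FROM (SELECT category FROM products GROUP BY category HAVING COUNT(*) >= 2)

Result:
COUNT(*)
--------
2       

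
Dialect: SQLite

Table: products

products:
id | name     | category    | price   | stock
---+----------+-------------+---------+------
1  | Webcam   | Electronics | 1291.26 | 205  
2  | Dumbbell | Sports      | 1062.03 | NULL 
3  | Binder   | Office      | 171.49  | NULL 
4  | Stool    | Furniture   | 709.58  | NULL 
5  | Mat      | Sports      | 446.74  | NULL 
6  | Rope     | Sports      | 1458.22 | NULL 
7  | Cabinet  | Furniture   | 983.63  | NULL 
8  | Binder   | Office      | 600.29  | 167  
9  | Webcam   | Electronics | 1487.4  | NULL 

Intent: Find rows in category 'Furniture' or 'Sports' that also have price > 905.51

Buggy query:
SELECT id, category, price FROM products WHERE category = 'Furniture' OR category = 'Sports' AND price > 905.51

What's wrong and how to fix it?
Bug: AND binds tighter than OR, so this parses as category = 'Furniture' OR (category = 'Sports' AND price > 905.51)

Fix: Group the OR with parentheses (or use IN), then AND the threshold

Corrected query:
SELECT id, category, price FROM products WHERE (category = 'Furniture' OR category = 'Sports') AND price > 905.51

Result:
id | category  | price  
---+-----------+--------
2  | Sports    | 1062.03
6  | Sports    | 1458.22
7  | Furniture | 983.63 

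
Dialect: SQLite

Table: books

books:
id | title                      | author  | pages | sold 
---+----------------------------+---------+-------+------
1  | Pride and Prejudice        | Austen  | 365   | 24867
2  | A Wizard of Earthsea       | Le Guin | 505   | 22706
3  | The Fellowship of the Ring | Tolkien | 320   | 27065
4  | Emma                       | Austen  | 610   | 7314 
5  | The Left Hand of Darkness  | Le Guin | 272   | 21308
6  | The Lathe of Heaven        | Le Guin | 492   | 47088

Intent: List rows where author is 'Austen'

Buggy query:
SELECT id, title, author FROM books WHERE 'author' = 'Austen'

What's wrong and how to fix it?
Bug: Single quotes denote string literals in SQL; the column name is being compared as a constant string

Fix: Remove the quotes around the column name (or use double quotes for an identifier)

Corrected query:
SELECT id, title, author FROM books WHERE author = 'Austen'

Result:
id | title               | author
---+---------------------+-------
1  | Pride and Prejudice | Austen
4  | Emma                | Austen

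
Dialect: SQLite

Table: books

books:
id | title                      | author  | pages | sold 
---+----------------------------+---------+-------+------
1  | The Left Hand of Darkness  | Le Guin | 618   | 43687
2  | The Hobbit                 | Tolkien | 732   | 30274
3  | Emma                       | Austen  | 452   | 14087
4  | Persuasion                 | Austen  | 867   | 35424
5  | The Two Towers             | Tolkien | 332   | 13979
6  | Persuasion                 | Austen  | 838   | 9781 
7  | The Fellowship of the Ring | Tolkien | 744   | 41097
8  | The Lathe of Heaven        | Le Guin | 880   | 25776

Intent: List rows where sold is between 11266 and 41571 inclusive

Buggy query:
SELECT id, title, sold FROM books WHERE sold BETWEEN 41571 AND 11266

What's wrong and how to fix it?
Bug: BETWEEN expects the lower bound first; with 41571 AND 11266 the range is empty

Fix: Swap the bounds so the smaller value comes first

Corrected query:
SELECT id, title, sold FROM books WHERE sold BETWEEN 11266 AND 41571

Result:
id | title                      | sold 
---+----------------------------+------
2  | The Hobbit                 | 30274
3  | Emma                       | 14087
4  | Persuasion                 | 35424
5  | The Two Towers             | 13979
7  | The Fellowship of the Ring | 41097
8  | The Lathe of Heaven        | 25776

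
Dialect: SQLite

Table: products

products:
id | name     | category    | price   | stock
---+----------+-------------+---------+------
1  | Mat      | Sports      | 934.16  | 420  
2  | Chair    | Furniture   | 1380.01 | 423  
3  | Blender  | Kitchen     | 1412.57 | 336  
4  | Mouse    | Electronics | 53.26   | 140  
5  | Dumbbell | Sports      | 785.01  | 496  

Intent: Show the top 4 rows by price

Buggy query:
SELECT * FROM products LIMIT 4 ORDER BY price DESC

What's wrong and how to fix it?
Bug: ORDER BY cannot follow LIMIT; LIMIT is the final clause

Fix: Sort with ORDER BY, then apply LIMIT

Corrected query:
SELECT * FROM products ORDER BY price DESC LIMIT 4

Result:
id | name     | category  | price   | stock
---+----------+-----------+---------+------
3  | Blender  | Kitchen   | 1412.57 | 336  
2  | Chair    | Furniture | 1380.01 | 423  
1  | Mat      | Sports    | 934.16  | 420  
5  | Dumbbell | Sports    | 785.01  | 496  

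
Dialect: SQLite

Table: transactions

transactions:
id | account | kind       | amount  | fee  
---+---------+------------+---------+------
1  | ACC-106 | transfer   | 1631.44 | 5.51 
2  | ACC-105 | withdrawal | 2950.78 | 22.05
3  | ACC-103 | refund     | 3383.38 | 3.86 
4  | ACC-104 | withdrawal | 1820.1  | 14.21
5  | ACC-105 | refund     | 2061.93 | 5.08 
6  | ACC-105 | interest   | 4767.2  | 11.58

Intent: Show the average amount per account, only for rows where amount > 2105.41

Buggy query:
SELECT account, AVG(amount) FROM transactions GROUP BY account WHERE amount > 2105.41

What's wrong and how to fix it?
Bug: WHERE cannot follow GROUP BY

Fix: Move the WHERE clause before GROUP BY

Corrected query:
SELECT account, AVG(amount) FROM transactions WHERE amount > 2105.41 GROUP BY account

Result:
account | AVG(amount)
--------+------------
ACC-103 | 3383.38    
ACC-105 | 3858.99    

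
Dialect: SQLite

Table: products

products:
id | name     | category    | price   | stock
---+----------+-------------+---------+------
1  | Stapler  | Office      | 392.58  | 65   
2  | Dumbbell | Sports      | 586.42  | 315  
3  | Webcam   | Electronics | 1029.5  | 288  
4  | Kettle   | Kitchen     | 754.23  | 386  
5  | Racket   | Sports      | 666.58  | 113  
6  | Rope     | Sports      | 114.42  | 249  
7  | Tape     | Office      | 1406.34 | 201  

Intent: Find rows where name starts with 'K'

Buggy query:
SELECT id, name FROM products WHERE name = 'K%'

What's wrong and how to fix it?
Bug: '=' compares the literal string including the % character; pattern matching needs LIKE

Fix: Use LIKE for wildcard pattern matching

Corrected query:
SELECT id, name FROM products WHERE name LIKE 'K%'

Result:
id | name  
---+-------
4  | Kettle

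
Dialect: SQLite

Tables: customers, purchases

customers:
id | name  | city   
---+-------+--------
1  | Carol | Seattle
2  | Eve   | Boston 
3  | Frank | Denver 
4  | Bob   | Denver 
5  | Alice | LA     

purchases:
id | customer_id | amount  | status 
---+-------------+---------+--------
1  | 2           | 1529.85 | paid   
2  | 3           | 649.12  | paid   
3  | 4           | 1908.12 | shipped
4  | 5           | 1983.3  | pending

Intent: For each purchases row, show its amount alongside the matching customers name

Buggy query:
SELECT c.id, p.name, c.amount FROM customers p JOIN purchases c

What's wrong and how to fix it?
Bug: JOIN with no ON clause produces a cartesian product; every purchases row pairs with every customers row

Fix: Specify the join condition linking the foreign key to the parent id

Corrected query:
SELECT c.id, p.name, c.amount FROM customers p JOIN purchases c ON c.customer_id = p.id

Result:
id | name  | amount 
---+-------+--------
1  | Eve   | 1529.85
2  | Frank | 649.12 
3  | Bob   | 1908.12
4  | Alice | 1983.3 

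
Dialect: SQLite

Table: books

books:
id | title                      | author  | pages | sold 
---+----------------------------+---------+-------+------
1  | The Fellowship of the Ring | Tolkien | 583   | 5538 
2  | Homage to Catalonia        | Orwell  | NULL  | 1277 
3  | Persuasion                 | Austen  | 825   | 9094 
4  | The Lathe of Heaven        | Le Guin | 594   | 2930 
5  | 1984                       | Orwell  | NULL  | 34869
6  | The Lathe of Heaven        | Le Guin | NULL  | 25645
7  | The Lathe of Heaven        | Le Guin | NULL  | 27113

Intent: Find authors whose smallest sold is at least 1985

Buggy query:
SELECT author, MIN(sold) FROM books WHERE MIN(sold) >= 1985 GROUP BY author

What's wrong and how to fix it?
Bug: Aggregates like MIN are computed per group after WHERE runs

Fix: Use HAVING for the per-group MIN condition

Corrected query:
SELECT author, MIN(sold) FROM books GROUP BY author HAVING MIN(sold) >= 1985

Result:
author  | MIN(sold)
--------+----------
Austen  | 9094     
Le Guin | 2930     
Tolkien | 5538     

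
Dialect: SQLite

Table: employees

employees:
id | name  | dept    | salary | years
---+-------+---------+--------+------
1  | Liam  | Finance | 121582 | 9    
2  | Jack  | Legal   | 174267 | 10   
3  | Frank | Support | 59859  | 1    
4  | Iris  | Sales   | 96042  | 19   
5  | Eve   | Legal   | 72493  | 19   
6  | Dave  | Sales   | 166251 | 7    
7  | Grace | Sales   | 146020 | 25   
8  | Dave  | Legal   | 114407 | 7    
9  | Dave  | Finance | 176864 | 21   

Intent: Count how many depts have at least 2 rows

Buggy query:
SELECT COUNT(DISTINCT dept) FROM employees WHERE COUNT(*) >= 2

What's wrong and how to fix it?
Bug: COUNT(*) cannot appear in WHERE; the per-group count doesn't exist yet

Fix: Group first with HAVING COUNT(*) >= 2, then COUNT the resulting groups

Corrected query:
SELECT COUNT(*) FROM (SELECT dept FROM employees GROUP BY dept HAVING COUNT(*) >= 2)

Result:
COUNT(*)
--------
3       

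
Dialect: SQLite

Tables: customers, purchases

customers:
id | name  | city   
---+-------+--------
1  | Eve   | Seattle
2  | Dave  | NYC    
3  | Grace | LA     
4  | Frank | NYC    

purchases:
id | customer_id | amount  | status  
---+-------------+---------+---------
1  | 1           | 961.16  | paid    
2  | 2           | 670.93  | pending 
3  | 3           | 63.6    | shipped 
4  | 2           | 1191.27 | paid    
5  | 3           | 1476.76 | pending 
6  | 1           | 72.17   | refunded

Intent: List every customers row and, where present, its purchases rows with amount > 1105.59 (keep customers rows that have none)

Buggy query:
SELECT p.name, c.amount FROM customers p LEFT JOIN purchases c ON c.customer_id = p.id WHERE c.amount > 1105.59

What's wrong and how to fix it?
Bug: Filtering c.amount in WHERE discards the NULL rows produced by LEFT JOIN, turning it into an inner join

Fix: Put 'c.amount > 1105.59' in the JOIN's ON clause instead of WHERE

Corrected query:
SELECT p.name, c.amount FROM customers p LEFT JOIN purchases c ON c.customer_id = p.id AND c.amount > 1105.59

Result:
name  | amount 
------+--------
Eve   | NULL   
Dave  | 1191.27
Grace | 1476.76
Frank | NULL   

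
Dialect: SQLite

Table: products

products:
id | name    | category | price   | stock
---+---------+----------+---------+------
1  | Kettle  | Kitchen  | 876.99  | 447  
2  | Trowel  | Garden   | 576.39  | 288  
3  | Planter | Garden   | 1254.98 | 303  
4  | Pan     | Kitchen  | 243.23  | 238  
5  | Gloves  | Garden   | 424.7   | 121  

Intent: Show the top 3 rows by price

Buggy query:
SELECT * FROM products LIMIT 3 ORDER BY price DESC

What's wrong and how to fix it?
Bug: LIMIT must come after ORDER BY

Fix: Sort with ORDER BY, then apply LIMIT

Corrected query:
SELECT * FROM products ORDER BY price DESC LIMIT 3

Result:
id | name    | category | price   | stock
---+---------+----------+---------+------
3  | Planter | Garden   | 1254.98 | 303  
1  | Kettle  | Kitchen  | 876.99  | 447  
2  | Trowel  | Garden   | 576.39  | 288  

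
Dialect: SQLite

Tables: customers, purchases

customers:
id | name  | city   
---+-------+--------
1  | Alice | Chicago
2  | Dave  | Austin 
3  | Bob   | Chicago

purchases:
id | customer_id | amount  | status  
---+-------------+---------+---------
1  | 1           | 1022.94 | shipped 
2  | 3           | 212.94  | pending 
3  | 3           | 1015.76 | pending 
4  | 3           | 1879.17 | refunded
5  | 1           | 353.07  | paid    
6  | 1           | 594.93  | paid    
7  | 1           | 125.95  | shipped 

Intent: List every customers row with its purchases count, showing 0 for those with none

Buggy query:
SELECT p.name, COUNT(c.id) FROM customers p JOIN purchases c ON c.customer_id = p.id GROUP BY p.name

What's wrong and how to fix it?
Bug: INNER JOIN drops customers rows that have no matching purchases rows

Fix: Use LEFT JOIN so parents without children still appear (COUNT(c.id) gives 0)

Corrected query:
SELECT p.name, COUNT(c.id) FROM customers p LEFT JOIN purchases c ON c.customer_id = p.id GROUP BY p.name

Result:
name  | COUNT(c.id)
------+------------
Alice | 4          
Bob   | 3          
Dave  | 0          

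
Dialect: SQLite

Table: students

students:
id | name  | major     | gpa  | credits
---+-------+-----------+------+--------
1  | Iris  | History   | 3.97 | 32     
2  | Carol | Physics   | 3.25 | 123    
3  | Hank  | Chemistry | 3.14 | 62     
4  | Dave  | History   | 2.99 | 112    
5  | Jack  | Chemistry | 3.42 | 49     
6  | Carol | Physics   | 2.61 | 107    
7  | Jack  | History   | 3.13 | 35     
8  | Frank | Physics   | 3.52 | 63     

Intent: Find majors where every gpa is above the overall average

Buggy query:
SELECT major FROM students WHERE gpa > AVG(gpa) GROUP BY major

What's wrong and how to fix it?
Bug: WHERE evaluates per row before aggregation, so AVG() is unavailable

Fix: Use a subquery for AVG and a HAVING MIN(...) filter so the condition holds for every row in the group

Corrected query:
SELECT major FROM students GROUP BY major HAVING MIN(gpa) > (SELECT AVG(gpa) FROM students)

Result:
(no rows)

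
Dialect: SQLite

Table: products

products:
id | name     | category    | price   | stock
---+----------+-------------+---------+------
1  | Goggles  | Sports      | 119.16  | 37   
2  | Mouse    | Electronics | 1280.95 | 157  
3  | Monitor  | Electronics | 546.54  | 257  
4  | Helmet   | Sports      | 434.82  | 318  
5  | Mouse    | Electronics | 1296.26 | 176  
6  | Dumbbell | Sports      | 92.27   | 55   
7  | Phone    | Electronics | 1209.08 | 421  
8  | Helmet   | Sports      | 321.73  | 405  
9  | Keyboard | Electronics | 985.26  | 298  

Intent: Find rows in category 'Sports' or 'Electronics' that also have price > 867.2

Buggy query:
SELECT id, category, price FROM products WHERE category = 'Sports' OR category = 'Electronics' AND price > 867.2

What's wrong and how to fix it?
Bug: Without parentheses, AND is evaluated before OR, so the price filter only applies to the 'Electronics' branch

Fix: Group the OR with parentheses (or use IN), then AND the threshold

Corrected query:
SELECT id, category, price FROM products WHERE (category = 'Sports' OR category = 'Electronics') AND price > 867.2

Result:
id | category    | price  
---+-------------+--------
2  | Electronics | 1280.95
5  | Electronics | 1296.26
7  | Electronics | 1209.08
9  | Electronics | 985.26 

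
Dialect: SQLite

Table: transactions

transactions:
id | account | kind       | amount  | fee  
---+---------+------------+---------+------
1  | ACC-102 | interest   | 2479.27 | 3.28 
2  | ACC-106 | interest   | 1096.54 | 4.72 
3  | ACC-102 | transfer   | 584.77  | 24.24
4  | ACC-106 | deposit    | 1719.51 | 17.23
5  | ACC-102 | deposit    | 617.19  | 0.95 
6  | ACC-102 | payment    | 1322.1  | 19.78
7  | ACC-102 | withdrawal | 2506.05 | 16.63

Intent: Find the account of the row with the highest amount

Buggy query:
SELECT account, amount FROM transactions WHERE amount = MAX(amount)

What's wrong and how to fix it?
Bug: MAX(amount) is an aggregate and cannot be used directly in WHERE

Fix: Wrap MAX in a scalar subquery so WHERE compares against a single value

Corrected query:
SELECT account, amount FROM transactions WHERE amount = (SELECT MAX(amount) FROM transactions)

Result:
account | amount 
--------+--------
ACC-102 | 2506.05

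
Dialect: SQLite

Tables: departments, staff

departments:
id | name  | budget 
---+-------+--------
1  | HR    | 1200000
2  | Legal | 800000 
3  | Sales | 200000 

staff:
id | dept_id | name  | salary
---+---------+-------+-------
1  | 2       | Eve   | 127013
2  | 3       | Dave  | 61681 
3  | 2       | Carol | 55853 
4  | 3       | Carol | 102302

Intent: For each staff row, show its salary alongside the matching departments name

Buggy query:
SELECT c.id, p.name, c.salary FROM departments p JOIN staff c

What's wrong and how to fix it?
Bug: JOIN with no ON clause produces a cartesian product; every staff row pairs with every departments row

Fix: Specify the join condition linking the foreign key to the parent id

Corrected query:
SELECT c.id, p.name, c.salary FROM departments p JOIN staff c ON c.dept_id = p.id

Result:
id | name  | salary
---+-------+-------
1  | Legal | 127013
2  | Sales | 61681 
3  | Legal | 55853 
4  | Sales | 102302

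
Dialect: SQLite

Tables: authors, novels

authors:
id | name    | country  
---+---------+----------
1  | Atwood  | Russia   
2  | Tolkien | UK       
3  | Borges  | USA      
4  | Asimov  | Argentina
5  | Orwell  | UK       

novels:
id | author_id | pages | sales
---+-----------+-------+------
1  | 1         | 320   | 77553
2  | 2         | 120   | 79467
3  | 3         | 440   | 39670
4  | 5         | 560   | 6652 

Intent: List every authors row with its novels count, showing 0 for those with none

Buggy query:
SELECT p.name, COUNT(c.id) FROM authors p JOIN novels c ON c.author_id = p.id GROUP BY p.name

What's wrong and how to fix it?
Bug: INNER JOIN drops authors rows that have no matching novels rows

Fix: Use LEFT JOIN so parents without children still appear (COUNT(c.id) gives 0)

Corrected query:
SELECT p.name, COUNT(c.id) FROM authors p LEFT JOIN novels c ON c.author_id = p.id GROUP BY p.name

Result:
name    | COUNT(c.id)
--------+------------
Asimov  | 0          
Atwood  | 1          
Borges  | 1          
Orwell  | 1          
Tolkien | 1          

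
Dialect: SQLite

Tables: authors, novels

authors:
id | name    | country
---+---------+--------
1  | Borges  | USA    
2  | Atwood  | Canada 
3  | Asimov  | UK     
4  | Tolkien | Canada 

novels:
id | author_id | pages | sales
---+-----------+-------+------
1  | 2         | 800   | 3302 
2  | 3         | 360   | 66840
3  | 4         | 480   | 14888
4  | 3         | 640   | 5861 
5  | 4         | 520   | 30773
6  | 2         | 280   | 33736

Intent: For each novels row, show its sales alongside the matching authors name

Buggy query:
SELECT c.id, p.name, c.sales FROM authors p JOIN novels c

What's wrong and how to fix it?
Bug: JOIN with no ON clause produces a cartesian product; every novels row pairs with every authors row

Fix: Add ON c.author_id = p.id to the JOIN

Corrected query:
SELECT c.id, p.name, c.sales FROM authors p JOIN novels c ON c.author_id = p.id

Result:
id | name    | sales
---+---------+------
1  | Atwood  | 3302 
2  | Asimov  | 66840
3  | Tolkien | 14888
4  | Asimov  | 5861 
5  | Tolkien | 30773
6  | Atwood  | 33736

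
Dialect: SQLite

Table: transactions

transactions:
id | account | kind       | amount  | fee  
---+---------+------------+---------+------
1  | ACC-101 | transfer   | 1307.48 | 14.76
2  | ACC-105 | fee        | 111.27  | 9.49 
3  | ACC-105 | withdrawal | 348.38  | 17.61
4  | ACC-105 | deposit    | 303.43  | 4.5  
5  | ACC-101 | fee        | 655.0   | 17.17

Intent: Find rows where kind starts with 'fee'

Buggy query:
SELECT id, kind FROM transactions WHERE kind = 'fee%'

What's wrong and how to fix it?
Bug: Wildcards only work with LIKE; '=' treats '%' as a literal character

Fix: Use LIKE for wildcard pattern matching

Corrected query:
SELECT id, kind FROM transactions WHERE kind LIKE 'fee%'

Result:
id | kind
---+-----
2  | fee 
5  | fee 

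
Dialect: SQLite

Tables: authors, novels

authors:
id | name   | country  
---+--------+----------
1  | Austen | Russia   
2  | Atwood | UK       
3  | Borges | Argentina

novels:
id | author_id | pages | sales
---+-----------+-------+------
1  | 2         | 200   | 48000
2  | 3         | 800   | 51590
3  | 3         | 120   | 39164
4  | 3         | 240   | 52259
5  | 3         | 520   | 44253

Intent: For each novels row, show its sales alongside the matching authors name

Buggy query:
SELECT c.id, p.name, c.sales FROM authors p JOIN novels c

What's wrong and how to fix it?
Bug: Missing join condition: each novels row is matched to all authors rows instead of just its own

Fix: Add ON c.author_id = p.id to the JOIN

Corrected query:
SELECT c.id, p.name, c.sales FROM authors p JOIN novels c ON c.author_id = p.id

Result:
id | name   | sales
---+--------+------
1  | Atwood | 48000
2  | Borges | 51590
3  | Borges | 39164
4  | Borges | 52259
5  | Borges | 44253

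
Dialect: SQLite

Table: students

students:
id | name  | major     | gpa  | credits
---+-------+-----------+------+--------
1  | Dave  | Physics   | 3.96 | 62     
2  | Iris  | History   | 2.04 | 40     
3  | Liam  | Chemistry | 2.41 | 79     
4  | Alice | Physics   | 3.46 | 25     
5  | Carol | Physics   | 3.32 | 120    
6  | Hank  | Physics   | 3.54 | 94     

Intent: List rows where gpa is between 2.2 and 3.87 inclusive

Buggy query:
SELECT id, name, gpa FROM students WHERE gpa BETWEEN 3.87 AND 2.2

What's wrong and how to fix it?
Bug: BETWEEN expects the lower bound first; with 3.87 AND 2.2 the range is empty

Fix: Swap the bounds so the smaller value comes first

Corrected query:
SELECT id, name, gpa FROM students WHERE gpa BETWEEN 2.2 AND 3.87

Result:
id | name  | gpa 
---+-------+-----
3  | Liam  | 2.41
4  | Alice | 3.46
5  | Carol | 3.32
6  | Hank  | 3.54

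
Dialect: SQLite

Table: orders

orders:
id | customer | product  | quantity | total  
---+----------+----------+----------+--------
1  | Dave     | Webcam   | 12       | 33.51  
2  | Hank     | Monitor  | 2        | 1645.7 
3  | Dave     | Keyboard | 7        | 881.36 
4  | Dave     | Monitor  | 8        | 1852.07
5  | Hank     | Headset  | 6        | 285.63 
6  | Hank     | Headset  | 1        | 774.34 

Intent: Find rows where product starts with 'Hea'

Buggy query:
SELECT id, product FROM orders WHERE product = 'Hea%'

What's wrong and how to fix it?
Bug: '=' compares the literal string including the % character; pattern matching needs LIKE

Fix: Replace '=' with LIKE so 'Hea%' is treated as a pattern

Corrected query:
SELECT id, product FROM orders WHERE product LIKE 'Hea%'

Result:
id | product
---+--------
5  | Headset
6  | Headset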